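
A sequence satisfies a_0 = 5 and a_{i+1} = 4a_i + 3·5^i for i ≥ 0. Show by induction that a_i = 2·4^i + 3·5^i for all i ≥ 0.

Base case: a_0 = 5, and 2·4^0 + 3·5^0 = 2 + 3 = 5.
Assume a_j = 2·4^j + 3·5^j for some j ≥ 0.
Then a_{j+1} = 4a_j + 3·5^j = 4·(2·4^j + 3·5^j) + 3·5^j = 2·4^{j+1} + 12·5^j + 3·5^j = 2·4^{j+1} + 15·5^j = 2·4^{j+1} + 3·5^{j+1}.
So the formula holds for j+1, and by induction a_i = 2·4^i + 3·5^i for all i ≥ 0.

a_i = 2·4^i + 3·5^i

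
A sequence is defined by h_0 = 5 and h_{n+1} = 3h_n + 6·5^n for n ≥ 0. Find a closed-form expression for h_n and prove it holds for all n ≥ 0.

Claim: h_n = 2·3^n + 3·5^n.

Base case: h_0 = 5, and 2·3^0 + 3·5^0 = 2 + 3 = 5.
Assume h_r = 2·3^r + 3·5^r for some r ≥ 0.
Then h_{r+1} = 3h_r + 6·5^r = 3·(2·3^r + 3·5^r) + 6·5^r = 2·3^{r+1} + 9·5^r + 6·5^r = 2·3^{r+1} + 15·5^r = 2·3^{r+1} + 3·5^{r+1}.
This completes the inductive step, so h_n = 2·3^n + 3·5^n for all n ≥ 0.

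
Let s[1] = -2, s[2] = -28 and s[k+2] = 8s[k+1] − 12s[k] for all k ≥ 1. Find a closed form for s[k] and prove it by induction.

Claim: s[k] = 2·2^k − 6^k.

Base cases: s[1] = -2 and 2·2^1 − 6^1 = -2; s[2] = -28 and 2·2^2 − 6^2 = -28.
Assume s[i] = 2·2^i − 6^i for all 1 ≤ i ≤ j, where j ≥ 2.
Then s[j+1] = 8s[j] − 12s[j−1] = 8·(2·2^j − 6^j) − 12·(2·2^{j−1} − 6^{j−1}) = 2·(8·2 − 12)2^{j−1} − (8·6 − 12)6^{j−1} = 8·2^{j−1} − 36·6^{j−1} = 2·2^{j+1} − 6^{j+1}.
This completes the inductive step, so s[k] = 2·2^k − 6^k for all k ≥ 1.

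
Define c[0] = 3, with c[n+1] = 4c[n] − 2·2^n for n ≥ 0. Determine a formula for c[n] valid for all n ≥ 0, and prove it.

Claim: c[n] = 2·4^n + 2^n.

Base case: c[0] = 3, and 2·4^0 + 2^0 = 2 + 1 = 3.
Assume c[r] = 2·4^r + 2^r for some r ≥ 0.
Then c[r+1] = 4c[r] − 2·2^r = 4·(2·4^r + 2^r) − 2·2^r = 2·4^{r+1} + 4·2^r − 2·2^r = 2·4^{r+1} + 2·2^r = 2·4^{r+1} + 2^{r+1}.
By induction, c[n] = 2·4^n + 2^n for all n ≥ 0.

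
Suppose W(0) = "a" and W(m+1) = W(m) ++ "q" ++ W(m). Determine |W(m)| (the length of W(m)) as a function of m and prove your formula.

Claim: |W(m)| = 2^{m+1} − 1.

Base case: |W(0)| = 1, and 2^{0+1} − 1 = 1.
Assume |W(j)| = 2^{j+1} − 1.
Then |W(j+1)| = |W(j)| + 1 + |W(j)| = 2|W(j)| + 1 = 2(2^{j+1} − 1) + 1 = 2^{j+2} − 2 + 1 = 2^{j+2} − 1.
So the formula holds for j+1, and by induction |W(m)| = 2^{m+1} − 1 for all m ≥ 0.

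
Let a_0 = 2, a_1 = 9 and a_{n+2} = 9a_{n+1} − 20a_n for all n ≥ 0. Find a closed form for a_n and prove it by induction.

Claim: a_n = 4^n + 5^n.

Base cases: a_0 = 2 and 4^0 + 5^0 = 2; a_1 = 9 and 4^1 + 5^1 = 9.
Assume a_i = 4^i + 5^i for all 0 ≤ i ≤ j, where j ≥ 1.
Then a_{j+1} = 9a_j − 20a_{j−1} = 9·(4^j + 5^j) − 20·(4^{j−1} + 5^{j−1}) = (9·4 − 20)4^{j−1} + (9·5 − 20)5^{j−1} = 16·4^{j−1} + 25·5^{j−1} = 4^{j+1} + 5^{j+1}.
This completes the inductive step, so a_n = 4^n + 5^n for all n ≥ 0.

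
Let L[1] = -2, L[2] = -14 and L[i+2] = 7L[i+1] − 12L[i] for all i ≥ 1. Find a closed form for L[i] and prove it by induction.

Claim: L[i] = 2·3^i − 2·4^i.

Base cases: L[1] = -2 and 2·3^1 − 2·4^1 = -2; L[2] = -14 and 2·3^2 − 2·4^2 = -14.
Assume L[j] = 2·3^j − 2·4^j for all 1 ≤ j ≤ m, where m ≥ 2.
Then L[m+1] = 7L[m] − 12L[m−1] = 7·(2·3^m − 2·4^m) − 12·(2·3^{m−1} − 2·4^{m−1}) = 2·(7·3 − 12)3^{m−1} − 2·(7·4 − 12)4^{m−1} = 18·3^{m−1} − 32·4^{m−1} = 2·3^{m+1} − 2·4^{m+1}.
Hence L[i] = 2·3^i − 2·4^i for every i ≥ 1, by strong induction.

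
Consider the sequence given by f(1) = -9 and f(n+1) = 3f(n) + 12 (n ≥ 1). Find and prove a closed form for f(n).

Claim: f(n) = -3^n − 6.

Base case: f(1) = -9, and -3^1 − 6 = -3 − 6 = -9.
Assume f(r) = -3^r − 6 for some r ≥ 1.
Then f(r+1) = 3f(r) + 12 = 3·(-3^r − 6) + 12 = -3^{r+1} − 18 + 12 = -3^{r+1} − 6.
This completes the inductive step, so f(n) = -3^n − 6 for all n ≥ 1.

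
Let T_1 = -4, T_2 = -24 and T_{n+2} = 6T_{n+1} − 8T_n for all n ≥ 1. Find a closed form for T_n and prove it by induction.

Claim: T_n = 2·2^n − 2·4^n.

Base cases: T_1 = -4 and 2·2^1 − 2·4^1 = -4; T_2 = -24 and 2·2^2 − 2·4^2 = -24.
Assume T_j = 2·2^j − 2·4^j for all 1 ≤ j ≤ r, where r ≥ 2.
Then T_{r+1} = 6T_r − 8T_{r−1} = 6·(2·2^r − 2·4^r) − 8·(2·2^{r−1} − 2·4^{r−1}) = 2·(6·2 − 8)2^{r−1} − 2·(6·4 − 8)4^{r−1} = 8·2^{r−1} − 32·4^{r−1} = 2·2^{r+1} − 2·4^{r+1}.
This completes the inductive step, so T_n = 2·2^n − 2·4^n for all n ≥ 1.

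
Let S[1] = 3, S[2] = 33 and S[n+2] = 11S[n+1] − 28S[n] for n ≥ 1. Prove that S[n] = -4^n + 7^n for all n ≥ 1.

Base cases: S[1] = 3 and -4^1 + 7^1 = 3; S[2] = 33 and -4^2 + 7^2 = 33.
Assume S[j] = -4^j + 7^j for all 1 ≤ j ≤ k, where k ≥ 2.
Then S[k+1] = 11S[k] − 28S[k−1] = 11·(-4^k + 7^k) − 28·(-4^{k−1} + 7^{k−1}) = -(11·4 − 28)4^{k−1} + (11·7 − 28)7^{k−1} = -16·4^{k−1} + 49·7^{k−1} = -4^{k+1} + 7^{k+1}.
This completes the inductive step, so S[n] = -4^n + 7^n for all n ≥ 1.

S[n] = -4^n + 7^n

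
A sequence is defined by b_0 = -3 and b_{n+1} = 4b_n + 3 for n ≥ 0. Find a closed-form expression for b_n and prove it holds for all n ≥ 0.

Claim: b_n = -2·4^n − 1.

Base case: b_0 = -3, and -2·4^0 − 1 = -2 − 1 = -3.
Assume b_k = -2·4^k − 1 for some k ≥ 0.
Then b_{k+1} = 4b_k + 3 = 4·(-2·4^k − 1) + 3 = -8·4^k − 4 + 3 = -2·4^{k+1} − 1.
So the formula holds for k+1, and by induction b_n = -2·4^n − 1 for all n ≥ 0.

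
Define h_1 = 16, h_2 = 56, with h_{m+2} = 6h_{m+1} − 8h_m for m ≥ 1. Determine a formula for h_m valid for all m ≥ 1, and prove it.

Claim: h_m = 3·4^m + 2·2^m.

Base cases: h_1 = 16 and 3·4^1 + 2·2^1 = 16; h_2 = 56 and 3·4^2 + 2·2^2 = 56.
Assume h_i = 3·4^i + 2·2^i for all 1 ≤ i ≤ j, where j ≥ 2.
Then h_{j+1} = 6h_j − 8h_{j−1} = 6·(3·4^j + 2·2^j) − 8·(3·4^{j−1} + 2·2^{j−1}) = 3·(6·4 − 8)4^{j−1} + 2·(6·2 − 8)2^{j−1} = 48·4^{j−1} + 8·2^{j−1} = 3·4^{j+1} + 2·2^{j+1}.
So the formula holds for j+1, and by strong induction h_m = 3·4^m + 2·2^m for all m ≥ 1.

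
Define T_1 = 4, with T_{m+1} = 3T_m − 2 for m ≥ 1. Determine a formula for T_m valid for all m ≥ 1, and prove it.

Claim: T_m = 3^m + 1.

Base case: T_1 = 4, and 3^1 + 1 = 3 + 1 = 4.
Assume T_k = 3^k + 1 for some k ≥ 1.
Then T_{k+1} = 3T_k − 2 = 3·(3^k + 1) − 2 = 3^{k+1} + 3 − 2 = 3^{k+1} + 1.
Hence T_m = 3^m + 1 for every m ≥ 1, by induction.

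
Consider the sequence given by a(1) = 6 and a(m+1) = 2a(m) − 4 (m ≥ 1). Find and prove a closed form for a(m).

Claim: a(m) = 2^m + 4.

Base case: a(1) = 6, and 2^1 + 4 = 2 + 4 = 6.
Assume a(k) = 2^k + 4 for some k ≥ 1.
Then a(k+1) = 2a(k) − 4 = 2·(2^k + 4) − 4 = 2^{k+1} + 8 − 4 = 2^{k+1} + 4.
Hence a(m) = 2^m + 4 for every m ≥ 1, by induction.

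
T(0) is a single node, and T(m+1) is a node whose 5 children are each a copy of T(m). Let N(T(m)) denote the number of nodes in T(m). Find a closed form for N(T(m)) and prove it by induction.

Claim: N(T(m)) = (5^{m+1} − 1)/4.

Base case: N(T(0)) = 1, and (5^{0+1} − 1)/4 = 1.
Assume N(T(j)) = (5^{j+1} − 1)/4.
Then N(T(j+1)) = 1 + 5N(T(j)) = 1 + 5·(5^{j+1} − 1)/4 = 1 + (5^{j+2} − 5)/4 = (4 + 5^{j+2} − 5)/4 = (5^{j+2} − 1)/4.
So the formula holds for j+1, and by induction N(T(m)) = (5^{m+1} − 1)/4 for all m ≥ 0.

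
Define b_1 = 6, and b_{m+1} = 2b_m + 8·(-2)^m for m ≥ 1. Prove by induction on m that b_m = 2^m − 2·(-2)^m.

Base case: b_1 = 6, and 2^1 − 2·(-2)^1 = 2 + 4 = 6.
Assume b_j = 2^j − 2·(-2)^j for some j ≥ 1.
Then b_{j+1} = 2b_j + 8·(-2)^j = 2·(2^j − 2·(-2)^j) + 8·(-2)^j = 2^{j+1} − 4·(-2)^j + 8·(-2)^j = 2^{j+1} + 4·(-2)^j = 2^{j+1} − 2·(-2)^{j+1}.
So the formula holds for j+1, and by induction b_m = 2^m − 2·(-2)^m for all m ≥ 1.

b_m = 2^m − 2·(-2)^m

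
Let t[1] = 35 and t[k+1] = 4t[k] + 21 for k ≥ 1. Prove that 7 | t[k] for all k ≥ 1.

Base case: t[1] = 35 = 7·5, so 7 | t[1].
Assume 7 | t[j], so t[j] = 7s for some integer s.
Then t[j+1] = 4t[j] + 21 = 4·(7s) + 21 = 7(4s + 3), so 7 | t[j+1].
So the property holds for j+1, and by induction 7 | t[k] for all k ≥ 1.

7 | t[k]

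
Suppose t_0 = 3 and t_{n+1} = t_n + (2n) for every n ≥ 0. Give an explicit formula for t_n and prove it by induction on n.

Claim: t_n = n^2 − n + 3.

Base case: t_0 = 3, and 0^2 − 0 + 3 = 3.
Assume t_r = r^2 − r + 3.
Then t_{r+1} = t_r + (2r) = (r^2 − r + 3) + (2r) = r^2 + r + 3,
and (r+1)^2 − (r+1) + 3 = r^2 + r + 3.
Hence t_n = n^2 − n + 3 for every n ≥ 0, by induction.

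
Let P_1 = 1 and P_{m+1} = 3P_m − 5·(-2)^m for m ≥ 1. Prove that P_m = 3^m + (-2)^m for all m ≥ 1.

Base case: P_1 = 1, and 3^1 + (-2)^1 = 3 − 2 = 1.
Assume P_j = 3^j + (-2)^j for some j ≥ 1.
Then P_{j+1} = 3P_j − 5·(-2)^j = 3·(3^j + (-2)^j) − 5·(-2)^j = 3^{j+1} + 3·(-2)^j − 5·(-2)^j = 3^{j+1} − 2·(-2)^j = 3^{j+1} + (-2)^{j+1}.
So the formula holds for j+1, and by induction P_m = 3^m + (-2)^m for all m ≥ 1.

P_m = 3^m + (-2)^m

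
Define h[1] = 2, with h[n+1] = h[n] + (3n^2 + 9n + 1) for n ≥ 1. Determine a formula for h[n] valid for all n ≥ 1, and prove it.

Claim: h[n] = n^3 + 3n^2 − 3n + 1.

Base case: h[1] = 2, and 1^3 + 3·1^2 − 3·1 + 1 = 2.
Assume h[r] = r^3 + 3r^2 − 3r + 1.
Then h[r+1] = h[r] + (3r^2 + 9r + 1) = (r^3 + 3r^2 − 3r + 1) + (3r^2 + 9r + 1) = r^3 + 6r^2 + 6r + 2,
and (r+1)^3 + 3·(r+1)^2 − 3·(r+1) + 1 = r^3 + 6r^2 + 6r + 2.
By induction, h[n] = n^3 + 3n^2 − 3n + 1 for all n ≥ 1.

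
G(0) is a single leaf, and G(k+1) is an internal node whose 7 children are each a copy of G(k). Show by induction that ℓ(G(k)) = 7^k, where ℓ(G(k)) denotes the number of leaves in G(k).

Base case: ℓ(G(0)) = 1, and 7^0 = 1.
Assume ℓ(G(j)) = 7^j.
Then ℓ(G(j+1)) = 7·ℓ(G(j)) = 7·7^j = 7^{j+1}.
By induction, ℓ(G(k)) = 7^k for all k ≥ 0.

ℓ(G(k)) = 7^k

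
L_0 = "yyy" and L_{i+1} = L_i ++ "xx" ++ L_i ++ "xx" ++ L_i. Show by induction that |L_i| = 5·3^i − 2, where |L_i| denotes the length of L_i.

Base case: |L_0| = 3, and 5·3^0 − 2 = 3.
Assume |L_k| = 5·3^k − 2.
Then |L_{k+1}| = 3|L_k| + 4 = 3(5·3^k − 2) + 4 = 5·3^{k+1} − 6 + 4 = 5·3^{k+1} − 2.
So the formula holds for k+1, and by induction |L_i| = 5·3^i − 2 for all i ≥ 0.

|L_i| = 5·3^i − 2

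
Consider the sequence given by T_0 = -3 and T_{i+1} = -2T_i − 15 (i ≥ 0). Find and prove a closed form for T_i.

Claim: T_i = 2·(-2)^i − 5.

Base case: T_0 = -3, and 2·(-2)^0 − 5 = 2 − 5 = -3.
Assume T_r = 2·(-2)^r − 5 for some r ≥ 0.
Then T_{r+1} = -2T_r − 15 = -2·(2·(-2)^r − 5) − 15 = -4·(-2)^r + 10 − 15 = 2·(-2)^{r+1} − 5.
Hence T_i = 2·(-2)^i − 5 for every i ≥ 0, by induction.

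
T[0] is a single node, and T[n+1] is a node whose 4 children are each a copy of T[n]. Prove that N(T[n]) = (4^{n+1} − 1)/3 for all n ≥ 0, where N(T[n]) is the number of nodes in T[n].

Base case: N(T[0]) = 1, and (4^{0+1} − 1)/3 = 1.
Assume N(T[m]) = (4^{m+1} − 1)/3.
Then N(T[m+1]) = 1 + 4N(T[m]) = 1 + 4·(4^{m+1} − 1)/3 = 1 + (4^{m+2} − 4)/3 = (3 + 4^{m+2} − 4)/3 = (4^{m+2} − 1)/3.
So the formula holds for m+1, and by induction N(T[n]) = (4^{n+1} − 1)/3 for all n ≥ 0.

N(T[n]) = (4^{n+1} − 1)/3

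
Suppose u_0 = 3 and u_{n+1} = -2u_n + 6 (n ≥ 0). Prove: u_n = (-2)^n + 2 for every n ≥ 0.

Base case: u_0 = 3, and (-2)^0 + 2 = 1 + 2 = 3.
Assume u_j = (-2)^j + 2 for some j ≥ 0.
Then u_{j+1} = -2u_j + 6 = -2·((-2)^j + 2) + 6 = -2·(-2)^j − 4 + 6 = (-2)^{j+1} + 2.
This completes the inductive step, so u_n = (-2)^n + 2 for all n ≥ 0.

u_n = (-2)^n + 2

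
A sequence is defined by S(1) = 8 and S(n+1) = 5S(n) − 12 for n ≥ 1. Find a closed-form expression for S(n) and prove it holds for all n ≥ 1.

Claim: S(n) = 5^n + 3.

Base case: S(1) = 8, and 5^1 + 3 = 5 + 3 = 8.
Assume S(m) = 5^m + 3 for some m ≥ 1.
Then S(m+1) = 5S(m) − 12 = 5·(5^m + 3) − 12 = 5^{m+1} + 15 − 12 = 5^{m+1} + 3.
So the formula holds for m+1, and by induction S(n) = 5^n + 3 for all n ≥ 1.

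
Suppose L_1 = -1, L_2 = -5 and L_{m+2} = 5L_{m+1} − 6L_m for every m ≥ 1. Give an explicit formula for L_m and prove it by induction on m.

Claim: L_m = -3^m + 2^m.

Base cases: L_1 = -1 and -3^1 + 2^1 = -1; L_2 = -5 and -3^2 + 2^2 = -5.
Assume L_i = -3^i + 2^i for all 1 ≤ i ≤ j, where j ≥ 2.
Then L_{j+1} = 5L_j − 6L_{j−1} = 5·(-3^j + 2^j) − 6·(-3^{j−1} + 2^{j−1}) = -(5·3 − 6)3^{j−1} + (5·2 − 6)2^{j−1} = -9·3^{j−1} + 4·2^{j−1} = -3^{j+1} + 2^{j+1}.
By strong induction, L_m = -3^m + 2^m for all m ≥ 1.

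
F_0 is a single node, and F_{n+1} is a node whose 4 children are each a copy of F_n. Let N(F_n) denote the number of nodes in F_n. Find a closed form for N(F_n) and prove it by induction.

Claim: N(F_n) = (4^{n+1} − 1)/3.

Base case: N(F_0) = 1, and (4^{0+1} − 1)/3 = 1.
Assume N(F_m) = (4^{m+1} − 1)/3.
Then N(F_{m+1}) = 1 + 4N(F_m) = 1 + 4·(4^{m+1} − 1)/3 = 1 + (4^{m+2} − 4)/3 = (3 + 4^{m+2} − 4)/3 = (4^{m+2} − 1)/3.
So the formula holds for m+1, and by induction N(F_n) = (4^{n+1} − 1)/3 for all n ≥ 0.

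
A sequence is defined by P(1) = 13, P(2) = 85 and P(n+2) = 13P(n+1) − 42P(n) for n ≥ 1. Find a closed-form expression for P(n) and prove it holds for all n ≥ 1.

Claim: P(n) = 7^n + 6^n.

Base cases: P(1) = 13 and 7^1 + 6^1 = 13; P(2) = 85 and 7^2 + 6^2 = 85.
Assume P(j) = 7^j + 6^j for all 1 ≤ j ≤ k, where k ≥ 2.
Then P(k+1) = 13P(k) − 42P(k−1) = 13·(7^k + 6^k) − 42·(7^{k−1} + 6^{k−1}) = (13·7 − 42)7^{k−1} + (13·6 − 42)6^{k−1} = 49·7^{k−1} + 36·6^{k−1} = 7^{k+1} + 6^{k+1}.
By strong induction, P(n) = 7^n + 6^n for all n ≥ 1.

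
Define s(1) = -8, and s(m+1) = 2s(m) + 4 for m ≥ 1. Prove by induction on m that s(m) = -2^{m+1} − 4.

Base case: s(1) = -8, and -2^{1+1} − 4 = -4 − 4 = -8.
Assume s(j) = -2^{j+1} − 4 for some j ≥ 1.
Then s(j+1) = 2s(j) + 4 = 2·(-2^{j+1} − 4) + 4 = -2^{j+2} − 8 + 4 = -2^{j+2} − 4.
Hence s(m) = -2^{m+1} − 4 for every m ≥ 1, by induction.

s(m) = -2^{m+1} − 4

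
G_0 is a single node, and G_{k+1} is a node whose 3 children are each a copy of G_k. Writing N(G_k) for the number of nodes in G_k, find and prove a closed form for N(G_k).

Claim: N(G_k) = (3^{k+1} − 1)/2.

Base case: N(G_0) = 1, and (3^{0+1} − 1)/2 = 1.
Assume N(G_j) = (3^{j+1} − 1)/2.
Then N(G_{j+1}) = 1 + 3N(G_j) = 1 + 3·(3^{j+1} − 1)/2 = 1 + (3^{j+2} − 3)/2 = (2 + 3^{j+2} − 3)/2 = (3^{j+2} − 1)/2.
Hence N(G_k) = (3^{k+1} − 1)/2 for every k ≥ 0, by induction.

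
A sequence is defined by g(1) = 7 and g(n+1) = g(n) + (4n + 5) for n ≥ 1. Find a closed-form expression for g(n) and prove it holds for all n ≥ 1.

Claim: g(n) = 2n^2 + 3n + 2.

Base case: g(1) = 7, and 2·1^2 + 3·1 + 2 = 7.
Assume g(j) = 2j^2 + 3j + 2.
Then g(j+1) = g(j) + (4j + 5) = (2j^2 + 3j + 2) + (4j + 5) = 2j^2 + 7j + 7,
and 2·(j+1)^2 + 3·(j+1) + 2 = 2j^2 + 7j + 7.
By induction, g(n) = 2n^2 + 3n + 2 for all n ≥ 1.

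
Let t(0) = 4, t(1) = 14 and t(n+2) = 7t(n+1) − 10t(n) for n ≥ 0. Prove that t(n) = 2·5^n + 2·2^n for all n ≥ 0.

Base cases: t(0) = 4 and 2·5^0 + 2·2^0 = 4; t(1) = 14 and 2·5^1 + 2·2^1 = 14.
Assume t(j) = 2·5^j + 2·2^j for all 0 ≤ j ≤ r, where r ≥ 1.
Then t(r+1) = 7t(r) − 10t(r−1) = 7·(2·5^r + 2·2^r) − 10·(2·5^{r−1} + 2·2^{r−1}) = 2·(7·5 − 10)5^{r−1} + 2·(7·2 − 10)2^{r−1} = 50·5^{r−1} + 8·2^{r−1} = 2·5^{r+1} + 2·2^{r+1}.
This completes the inductive step, so t(n) = 2·5^n + 2·2^n for all n ≥ 0.

t(n) = 2·5^n + 2·2^n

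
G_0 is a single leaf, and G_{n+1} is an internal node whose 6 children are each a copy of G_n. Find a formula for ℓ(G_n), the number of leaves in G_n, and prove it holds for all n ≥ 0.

Claim: ℓ(G_n) = 6^n.

Base case: ℓ(G_0) = 1, and 6^0 = 1.
Assume ℓ(G_m) = 6^m.
Then ℓ(G_{m+1}) = 6·ℓ(G_m) = 6·6^m = 6^{m+1}.
Hence ℓ(G_n) = 6^n for every n ≥ 0, by induction.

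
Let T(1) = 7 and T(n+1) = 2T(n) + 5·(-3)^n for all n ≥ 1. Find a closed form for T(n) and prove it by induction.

Claim: T(n) = 2·2^n − (-3)^n.

Base case: T(1) = 7, and 2·2^1 − (-3)^1 = 4 + 3 = 7.
Assume T(j) = 2·2^j − (-3)^j for some j ≥ 1.
Then T(j+1) = 2T(j) + 5·(-3)^j = 2·(2·2^j − (-3)^j) + 5·(-3)^j = 2·2^{j+1} − 2·(-3)^j + 5·(-3)^j = 2·2^{j+1} + 3·(-3)^j = 2·2^{j+1} − (-3)^{j+1}.
By induction, T(n) = 2·2^n − (-3)^n for all n ≥ 1.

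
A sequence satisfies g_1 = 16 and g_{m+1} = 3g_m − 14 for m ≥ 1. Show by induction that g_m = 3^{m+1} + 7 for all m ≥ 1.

Base case: g_1 = 16, and 3^{1+1} + 7 = 9 + 7 = 16.
Assume g_r = 3^{r+1} + 7 for some r ≥ 1.
Then g_{r+1} = 3g_r − 14 = 3·(3^{r+1} + 7) − 14 = 3^{r+2} + 21 − 14 = 3^{r+2} + 7.
So the formula holds for r+1, and by induction g_m = 3^{m+1} + 7 for all m ≥ 1.

g_m = 3^{m+1} + 7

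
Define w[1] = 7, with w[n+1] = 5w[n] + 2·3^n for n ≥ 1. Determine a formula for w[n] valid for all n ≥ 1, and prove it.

Claim: w[n] = 2·5^n − 3^n.

Base case: w[1] = 7, and 2·5^1 − 3^1 = 10 − 3 = 7.
Assume w[r] = 2·5^r − 3^r for some r ≥ 1.
Then w[r+1] = 5w[r] + 2·3^r = 5·(2·5^r − 3^r) + 2·3^r = 2·5^{r+1} − 5·3^r + 2·3^r = 2·5^{r+1} − 3·3^r = 2·5^{r+1} − 3^{r+1}.
By induction, w[n] = 2·5^n − 3^n for all n ≥ 1.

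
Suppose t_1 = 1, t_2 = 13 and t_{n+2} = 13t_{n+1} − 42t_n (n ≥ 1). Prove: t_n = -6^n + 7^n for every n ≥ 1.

Base cases: t_1 = 1 and -6^1 + 7^1 = 1; t_2 = 13 and -6^2 + 7^2 = 13.
Assume t_j = -6^j + 7^j for all 1 ≤ j ≤ k, where k ≥ 2.
Then t_{k+1} = 13t_k − 42t_{k−1} = 13·(-6^k + 7^k) − 42·(-6^{k−1} + 7^{k−1}) = -(13·6 − 42)6^{k−1} + (13·7 − 42)7^{k−1} = -36·6^{k−1} + 49·7^{k−1} = -6^{k+1} + 7^{k+1}.
This completes the inductive step, so t_n = -6^n + 7^n for all n ≥ 1.

t_n = -6^n + 7^n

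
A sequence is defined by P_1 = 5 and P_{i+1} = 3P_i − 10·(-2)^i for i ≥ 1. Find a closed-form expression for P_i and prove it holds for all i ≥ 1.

Claim: P_i = 3·3^i + 2·(-2)^i.

Base case: P_1 = 5, and 3·3^1 + 2·(-2)^1 = 9 − 4 = 5.
Assume P_k = 3·3^k + 2·(-2)^k for some k ≥ 1.
Then P_{k+1} = 3P_k − 10·(-2)^k = 3·(3·3^k + 2·(-2)^k) − 10·(-2)^k = 3·3^{k+1} + 6·(-2)^k − 10·(-2)^k = 3·3^{k+1} − 4·(-2)^k = 3·3^{k+1} + 2·(-2)^{k+1}.
By induction, P_i = 3·3^i + 2·(-2)^i for all i ≥ 1.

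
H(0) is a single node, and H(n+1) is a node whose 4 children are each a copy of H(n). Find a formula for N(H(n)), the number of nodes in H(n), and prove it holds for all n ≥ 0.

Claim: N(H(n)) = (4^{n+1} − 1)/3.

Base case: N(H(0)) = 1, and (4^{0+1} − 1)/3 = 1.
Assume N(H(k)) = (4^{k+1} − 1)/3.
Then N(H(k+1)) = 1 + 4N(H(k)) = 1 + 4·(4^{k+1} − 1)/3 = 1 + (4^{k+2} − 4)/3 = (3 + 4^{k+2} − 4)/3 = (4^{k+2} − 1)/3.
This completes the inductive step, so N(H(n)) = (4^{n+1} − 1)/3 for all n ≥ 0.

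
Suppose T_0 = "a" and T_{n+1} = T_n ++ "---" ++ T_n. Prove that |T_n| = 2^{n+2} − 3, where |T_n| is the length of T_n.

Base case: |T_0| = 1, and 2^{0+2} − 3 = 1.
Assume |T_m| = 2^{m+2} − 3.
Then |T_{m+1}| = |T_m| + 3 + |T_m| = 2|T_m| + 3 = 2(2^{m+2} − 3) + 3 = 2^{m+3} − 6 + 3 = 2^{m+3} − 3.
So the formula holds for m+1, and by induction |T_n| = 2^{n+2} − 3 for all n ≥ 0.

|T_n| = 2^{n+2} − 3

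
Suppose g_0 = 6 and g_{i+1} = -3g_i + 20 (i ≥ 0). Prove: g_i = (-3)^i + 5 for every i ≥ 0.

Base case: g_0 = 6, and (-3)^0 + 5 = 1 + 5 = 6.
Assume g_k = (-3)^k + 5 for some k ≥ 0.
Then g_{k+1} = -3g_k + 20 = -3·((-3)^k + 5) + 20 = -3·(-3)^k − 15 + 20 = (-3)^{k+1} + 5.
By induction, g_i = (-3)^i + 5 for all i ≥ 0.

g_i = (-3)^i + 5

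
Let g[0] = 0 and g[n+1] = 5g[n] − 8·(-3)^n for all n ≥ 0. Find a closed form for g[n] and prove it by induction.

Claim: g[n] = -5^n + (-3)^n.

Base case: g[0] = 0, and -5^0 + (-3)^0 = -1 + 1 = 0.
Assume g[m] = -5^m + (-3)^m for some m ≥ 0.
Then g[m+1] = 5g[m] − 8·(-3)^m = 5·(-5^m + (-3)^m) − 8·(-3)^m = -5^{m+1} + 5·(-3)^m − 8·(-3)^m = -5^{m+1} − 3·(-3)^m = -5^{m+1} + (-3)^{m+1}.
This completes the inductive step, so g[n] = -5^n + (-3)^n for all n ≥ 0.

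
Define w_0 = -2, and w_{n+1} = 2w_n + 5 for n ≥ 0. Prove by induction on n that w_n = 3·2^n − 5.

Base case: w_0 = -2, and 3·2^0 − 5 = 3 − 5 = -2.
Assume w_r = 3·2^r − 5 for some r ≥ 0.
Then w_{r+1} = 2w_r + 5 = 2·(3·2^r − 5) + 5 = 6·2^r − 10 + 5 = 3·2^{r+1} − 5.
So the formula holds for r+1, and by induction w_n = 3·2^n − 5 for all n ≥ 0.

w_n = 3·2^n − 5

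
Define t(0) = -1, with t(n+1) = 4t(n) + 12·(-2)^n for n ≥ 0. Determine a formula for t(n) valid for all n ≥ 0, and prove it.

Claim: t(n) = 4^n − 2·(-2)^n.

Base case: t(0) = -1, and 4^0 − 2·(-2)^0 = 1 − 2 = -1.
Assume t(j) = 4^j − 2·(-2)^j for some j ≥ 0.
Then t(j+1) = 4t(j) + 12·(-2)^j = 4·(4^j − 2·(-2)^j) + 12·(-2)^j = 4^{j+1} − 8·(-2)^j + 12·(-2)^j = 4^{j+1} + 4·(-2)^j = 4^{j+1} − 2·(-2)^{j+1}.
So the formula holds for j+1, and by induction t(n) = 4^n − 2·(-2)^n for all n ≥ 0.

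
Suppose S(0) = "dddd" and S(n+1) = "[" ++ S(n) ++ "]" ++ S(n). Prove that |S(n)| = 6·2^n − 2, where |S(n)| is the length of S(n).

Base case: |S(0)| = 4, and 6·2^0 − 2 = 4.
Assume |S(m)| = 6·2^m − 2.
Then |S(m+1)| = 1 + |S(m)| + 1 + |S(m)| = 2|S(m)| + 2 = 2(6·2^m − 2) + 2 = 6·2^{m+1} − 4 + 2 = 6·2^{m+1} − 2.
So the formula holds for m+1, and by induction |S(n)| = 6·2^n − 2 for all n ≥ 0.

|S(n)| = 6·2^n − 2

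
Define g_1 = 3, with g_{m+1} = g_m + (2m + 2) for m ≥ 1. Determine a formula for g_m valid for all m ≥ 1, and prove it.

Claim: g_m = m^2 + m + 1.

Base case: g_1 = 3, and 1^2 + 1 + 1 = 3.
Assume g_k = k^2 + k + 1.
Then g_{k+1} = g_k + (2k + 2) = (k^2 + k + 1) + (2k + 2) = k^2 + 3k + 3,
and (k+1)^2 + (k+1) + 1 = k^2 + 3k + 3.
This completes the inductive step, so g_m = m^2 + m + 1 for all m ≥ 1.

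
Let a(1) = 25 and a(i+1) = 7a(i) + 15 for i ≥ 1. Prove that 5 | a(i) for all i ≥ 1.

Base case: a(1) = 25 = 5·5, so 5 | a(1).
Assume 5 | a(k), so a(k) = 5t for some integer t.
Then a(k+1) = 7a(k) + 15 = 7·(5t) + 15 = 5(7t + 3), so 5 | a(k+1).
So the property holds for k+1, and by induction 5 | a(i) for all i ≥ 1.

5 | a(i)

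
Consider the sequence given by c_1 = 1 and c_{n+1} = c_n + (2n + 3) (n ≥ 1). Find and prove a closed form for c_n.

Claim: c_n = n^2 + 2n − 2.

Base case: c_1 = 1, and 1^2 + 2·1 − 2 = 1.
Assume c_j = j^2 + 2j − 2.
Then c_{j+1} = c_j + (2j + 3) = (j^2 + 2j − 2) + (2j + 3) = j^2 + 4j + 1,
and (j+1)^2 + 2·(j+1) − 2 = j^2 + 4j + 1.
Hence c_n = n^2 + 2n − 2 for every n ≥ 1, by induction.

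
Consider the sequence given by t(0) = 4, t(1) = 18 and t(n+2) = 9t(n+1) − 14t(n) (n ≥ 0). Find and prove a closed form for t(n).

Claim: t(n) = 2·2^n + 2·7^n.

Base cases: t(0) = 4 and 2·2^0 + 2·7^0 = 4; t(1) = 18 and 2·2^1 + 2·7^1 = 18.
Assume t(i) = 2·2^i + 2·7^i for all 0 ≤ i ≤ j, where j ≥ 1.
Then t(j+1) = 9t(j) − 14t(j−1) = 9·(2·2^j + 2·7^j) − 14·(2·2^{j−1} + 2·7^{j−1}) = 2·(9·2 − 14)2^{j−1} + 2·(9·7 − 14)7^{j−1} = 8·2^{j−1} + 98·7^{j−1} = 2·2^{j+1} + 2·7^{j+1}.
By strong induction, t(n) = 2·2^n + 2·7^n for all n ≥ 0.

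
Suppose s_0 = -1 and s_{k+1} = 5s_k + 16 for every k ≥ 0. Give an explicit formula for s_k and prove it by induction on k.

Claim: s_k = 3·5^k − 4.

Base case: s_0 = -1, and 3·5^0 − 4 = 3 − 4 = -1.
Assume s_j = 3·5^j − 4 for some j ≥ 0.
Then s_{j+1} = 5s_j + 16 = 5·(3·5^j − 4) + 16 = 15·5^j − 20 + 16 = 3·5^{j+1} − 4.
Hence s_k = 3·5^k − 4 for every k ≥ 0, by induction.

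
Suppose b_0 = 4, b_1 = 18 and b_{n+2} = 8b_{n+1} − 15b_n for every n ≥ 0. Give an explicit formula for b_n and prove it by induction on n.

Claim: b_n = 3·5^n + 3^n.

Base cases: b_0 = 4 and 3·5^0 + 3^0 = 4; b_1 = 18 and 3·5^1 + 3^1 = 18.
Assume b_j = 3·5^j + 3^j for all 0 ≤ j ≤ r, where r ≥ 1.
Then b_{r+1} = 8b_r − 15b_{r−1} = 8·(3·5^r + 3^r) − 15·(3·5^{r−1} + 3^{r−1}) = 3·(8·5 − 15)5^{r−1} + (8·3 − 15)3^{r−1} = 75·5^{r−1} + 9·3^{r−1} = 3·5^{r+1} + 3^{r+1}.
Hence b_n = 3·5^n + 3^n for every n ≥ 0, by strong induction.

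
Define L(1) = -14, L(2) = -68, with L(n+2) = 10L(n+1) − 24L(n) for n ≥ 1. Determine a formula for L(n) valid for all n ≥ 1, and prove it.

Claim: L(n) = -6^n − 2·4^n.

Base cases: L(1) = -14 and -6^1 − 2·4^1 = -14; L(2) = -68 and -6^2 − 2·4^2 = -68.
Assume L(j) = -6^j − 2·4^j for all 1 ≤ j ≤ m, where m ≥ 2.
Then L(m+1) = 10L(m) − 24L(m−1) = 10·(-6^m − 2·4^m) − 24·(-6^{m−1} − 2·4^{m−1}) = -(10·6 − 24)6^{m−1} − 2·(10·4 − 24)4^{m−1} = -36·6^{m−1} − 32·4^{m−1} = -6^{m+1} − 2·4^{m+1}.
By strong induction, L(n) = -6^n − 2·4^n for all n ≥ 1.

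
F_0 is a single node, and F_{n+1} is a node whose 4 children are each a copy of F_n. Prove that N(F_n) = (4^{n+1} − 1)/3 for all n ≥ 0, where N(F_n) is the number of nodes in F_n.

Base case: N(F_0) = 1, and (4^{0+1} − 1)/3 = 1.
Assume N(F_m) = (4^{m+1} − 1)/3.
Then N(F_{m+1}) = 1 + 4N(F_m) = 1 + 4·(4^{m+1} − 1)/3 = 1 + (4^{m+2} − 4)/3 = (3 + 4^{m+2} − 4)/3 = (4^{m+2} − 1)/3.
So the formula holds for m+1, and by induction N(F_n) = (4^{n+1} − 1)/3 for all n ≥ 0.

N(F_n) = (4^{n+1} − 1)/3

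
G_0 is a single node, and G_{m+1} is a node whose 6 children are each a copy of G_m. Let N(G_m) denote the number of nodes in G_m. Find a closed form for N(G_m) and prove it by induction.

Claim: N(G_m) = (6^{m+1} − 1)/5.

Base case: N(G_0) = 1, and (6^{0+1} − 1)/5 = 1.
Assume N(G_j) = (6^{j+1} − 1)/5.
Then N(G_{j+1}) = 1 + 6N(G_j) = 1 + 6·(6^{j+1} − 1)/5 = 1 + (6^{j+2} − 6)/5 = (5 + 6^{j+2} − 6)/5 = (6^{j+2} − 1)/5.
Hence N(G_m) = (6^{m+1} − 1)/5 for every m ≥ 0, by induction.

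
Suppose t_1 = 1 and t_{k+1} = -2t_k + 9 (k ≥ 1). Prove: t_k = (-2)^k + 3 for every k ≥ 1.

Base case: t_1 = 1, and (-2)^1 + 3 = -2 + 3 = 1.
Assume t_m = (-2)^m + 3 for some m ≥ 1.
Then t_{m+1} = -2t_m + 9 = -2·((-2)^m + 3) + 9 = -2·(-2)^m − 6 + 9 = (-2)^{m+1} + 3.
So the formula holds for m+1, and by induction t_k = (-2)^k + 3 for all k ≥ 1.

t_k = (-2)^k + 3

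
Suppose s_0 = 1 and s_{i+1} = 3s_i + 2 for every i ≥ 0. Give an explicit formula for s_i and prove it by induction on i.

Claim: s_i = 2·3^i − 1.

Base case: s_0 = 1, and 2·3^0 − 1 = 2 − 1 = 1.
Assume s_k = 2·3^k − 1 for some k ≥ 0.
Then s_{k+1} = 3s_k + 2 = 3·(2·3^k − 1) + 2 = 6·3^k − 3 + 2 = 2·3^{k+1} − 1.
This completes the inductive step, so s_i = 2·3^i − 1 for all i ≥ 0.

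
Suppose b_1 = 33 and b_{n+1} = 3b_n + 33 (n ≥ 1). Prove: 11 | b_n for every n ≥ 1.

Base case: b_1 = 33 = 11·3, so 11 | b_1.
Assume 11 | b_r, so b_r = 11t for some integer t.
Then b_{r+1} = 3b_r + 33 = 3·(11t) + 33 = 11(3t + 3), so 11 | b_{r+1}.
Hence 11 | b_n for every n ≥ 1, by induction.

11 | b_n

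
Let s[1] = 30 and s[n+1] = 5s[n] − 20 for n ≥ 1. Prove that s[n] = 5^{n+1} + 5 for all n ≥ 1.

Base case: s[1] = 30, and 5^{1+1} + 5 = 25 + 5 = 30.
Assume s[j] = 5^{j+1} + 5 for some j ≥ 1.
Then s[j+1] = 5s[j] − 20 = 5·(5^{j+1} + 5) − 20 = 5^{j+2} + 25 − 20 = 5^{j+2} + 5.
Hence s[n] = 5^{n+1} + 5 for every n ≥ 1, by induction.

s[n] = 5^{n+1} + 5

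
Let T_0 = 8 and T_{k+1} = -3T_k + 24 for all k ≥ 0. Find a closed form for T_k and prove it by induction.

Claim: T_k = 2·(-3)^k + 6.

Base case: T_0 = 8, and 2·(-3)^0 + 6 = 2 + 6 = 8.
Assume T_m = 2·(-3)^m + 6 for some m ≥ 0.
Then T_{m+1} = -3T_m + 24 = -3·(2·(-3)^m + 6) + 24 = -6·(-3)^m − 18 + 24 = 2·(-3)^{m+1} + 6.
Hence T_k = 2·(-3)^k + 6 for every k ≥ 0, by induction.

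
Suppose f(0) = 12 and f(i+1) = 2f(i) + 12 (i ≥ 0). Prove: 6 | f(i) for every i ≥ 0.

Base case: f(0) = 12 = 6·2, so 6 | f(0).
Assume 6 | f(j), so f(j) = 6t for some integer t.
Then f(j+1) = 2f(j) + 12 = 2·(6t) + 12 = 6(2t + 2), so 6 | f(j+1).
By induction, 6 | f(i) for all i ≥ 0.

6 | f(i)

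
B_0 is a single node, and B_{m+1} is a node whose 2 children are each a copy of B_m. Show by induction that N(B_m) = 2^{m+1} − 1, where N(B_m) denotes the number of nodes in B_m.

Base case: N(B_0) = 1, and 2^{0+1} − 1 = 1.
Assume N(B_k) = 2^{k+1} − 1.
Then N(B_{k+1}) = 1 + 2N(B_k) = 1 + 2(2^{k+1} − 1) = 2^{k+2} − 2 + 1 = 2^{k+2} − 1.
So the formula holds for k+1, and by induction N(B_m) = 2^{m+1} − 1 for all m ≥ 0.

N(B_m) = 2^{m+1} − 1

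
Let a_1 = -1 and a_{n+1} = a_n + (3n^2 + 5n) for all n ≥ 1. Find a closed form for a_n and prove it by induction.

Claim: a_n = n^3 + n^2 − 2n − 1.

Base case: a_1 = -1, and 1^3 + 1^2 − 2·1 − 1 = -1.
Assume a_r = r^3 + r^2 − 2r − 1.
Then a_{r+1} = a_r + (3r^2 + 5r) = (r^3 + r^2 − 2r − 1) + (3r^2 + 5r) = r^3 + 4r^2 + 3r − 1,
and (r+1)^3 + (r+1)^2 − 2·(r+1) − 1 = r^3 + 4r^2 + 3r − 1.
Hence a_n = n^3 + n^2 − 2n − 1 for every n ≥ 1, by induction.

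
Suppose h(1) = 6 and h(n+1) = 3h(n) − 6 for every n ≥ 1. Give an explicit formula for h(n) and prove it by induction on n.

Claim: h(n) = 3^n + 3.

Base case: h(1) = 6, and 3^1 + 3 = 3 + 3 = 6.
Assume h(k) = 3^k + 3 for some k ≥ 1.
Then h(k+1) = 3h(k) − 6 = 3·(3^k + 3) − 6 = 3^{k+1} + 9 − 6 = 3^{k+1} + 3.
By induction, h(n) = 3^n + 3 for all n ≥ 1.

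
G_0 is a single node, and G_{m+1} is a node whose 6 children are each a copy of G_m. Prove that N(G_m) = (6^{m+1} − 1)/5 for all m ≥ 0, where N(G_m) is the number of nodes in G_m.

Base case: N(G_0) = 1, and (6^{0+1} − 1)/5 = 1.
Assume N(G_j) = (6^{j+1} − 1)/5.
Then N(G_{j+1}) = 1 + 6N(G_j) = 1 + 6·(6^{j+1} − 1)/5 = 1 + (6^{j+2} − 6)/5 = (5 + 6^{j+2} − 6)/5 = (6^{j+2} − 1)/5.
Hence N(G_m) = (6^{m+1} − 1)/5 for every m ≥ 0, by induction.

N(G_m) = (6^{m+1} − 1)/5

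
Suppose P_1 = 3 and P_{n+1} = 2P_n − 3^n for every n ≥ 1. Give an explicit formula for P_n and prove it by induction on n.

Claim: P_n = 3·2^n − 3^n.

Base case: P_1 = 3, and 3·2^1 − 3^1 = 6 − 3 = 3.
Assume P_k = 3·2^k − 3^k for some k ≥ 1.
Then P_{k+1} = 2P_k − 3^k = 2·(3·2^k − 3^k) − 3^k = 3·2^{k+1} − 2·3^k − 3^k = 3·2^{k+1} − 3·3^k = 3·2^{k+1} − 3^{k+1}.
So the formula holds for k+1, and by induction P_n = 3·2^n − 3^n for all n ≥ 1.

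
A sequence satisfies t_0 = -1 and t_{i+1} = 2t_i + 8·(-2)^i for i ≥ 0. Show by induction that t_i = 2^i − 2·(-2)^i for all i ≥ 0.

Base case: t_0 = -1, and 2^0 − 2·(-2)^0 = 1 − 2 = -1.
Assume t_r = 2^r − 2·(-2)^r for some r ≥ 0.
Then t_{r+1} = 2t_r + 8·(-2)^r = 2·(2^r − 2·(-2)^r) + 8·(-2)^r = 2^{r+1} − 4·(-2)^r + 8·(-2)^r = 2^{r+1} + 4·(-2)^r = 2^{r+1} − 2·(-2)^{r+1}.
So the formula holds for r+1, and by induction t_i = 2^i − 2·(-2)^i for all i ≥ 0.

t_i = 2^i − 2·(-2)^i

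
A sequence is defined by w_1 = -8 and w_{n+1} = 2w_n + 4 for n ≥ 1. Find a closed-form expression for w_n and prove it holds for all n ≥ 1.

Claim: w_n = -2^{n+1} − 4.

Base case: w_1 = -8, and -2^{1+1} − 4 = -4 − 4 = -8.
Assume w_m = -2^{m+1} − 4 for some m ≥ 1.
Then w_{m+1} = 2w_m + 4 = 2·(-2^{m+1} − 4) + 4 = -2^{m+2} − 8 + 4 = -2^{m+2} − 4.
This completes the inductive step, so w_n = -2^{n+1} − 4 for all n ≥ 1.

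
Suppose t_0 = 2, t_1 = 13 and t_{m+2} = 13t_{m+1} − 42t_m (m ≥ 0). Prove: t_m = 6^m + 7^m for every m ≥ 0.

Base cases: t_0 = 2 and 6^0 + 7^0 = 2; t_1 = 13 and 6^1 + 7^1 = 13.
Assume t_j = 6^j + 7^j for all 0 ≤ j ≤ r, where r ≥ 1.
Then t_{r+1} = 13t_r − 42t_{r−1} = 13·(6^r + 7^r) − 42·(6^{r−1} + 7^{r−1}) = (13·6 − 42)6^{r−1} + (13·7 − 42)7^{r−1} = 36·6^{r−1} + 49·7^{r−1} = 6^{r+1} + 7^{r+1}.
So the formula holds for r+1, and by strong induction t_m = 6^m + 7^m for all m ≥ 0.

t_m = 6^m + 7^m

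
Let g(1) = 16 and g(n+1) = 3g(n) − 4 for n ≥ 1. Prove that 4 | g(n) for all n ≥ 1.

Base case: g(1) = 16 = 4·4, so 4 | g(1).
Assume 4 | g(j), so g(j) = 4t for some integer t.
Then g(j+1) = 3g(j) − 4 = 3·(4t) − 4 = 4(3t − 1), so 4 | g(j+1).
Hence 4 | g(n) for every n ≥ 1, by induction.

4 | g(n)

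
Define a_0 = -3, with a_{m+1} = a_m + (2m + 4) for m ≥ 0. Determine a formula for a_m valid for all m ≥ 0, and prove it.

Claim: a_m = m^2 + 3m − 3.

Base case: a_0 = -3, and 0^2 + 3·0 − 3 = -3.
Assume a_k = k^2 + 3k − 3.
Then a_{k+1} = a_k + (2k + 4) = (k^2 + 3k − 3) + (2k + 4) = k^2 + 5k + 1,
and (k+1)^2 + 3·(k+1) − 3 = k^2 + 5k + 1.
Hence a_m = m^2 + 3m − 3 for every m ≥ 0, by induction.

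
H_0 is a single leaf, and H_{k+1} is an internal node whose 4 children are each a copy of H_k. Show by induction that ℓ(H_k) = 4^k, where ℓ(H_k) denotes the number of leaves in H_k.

Base case: ℓ(H_0) = 1, and 4^0 = 1.
Assume ℓ(H_j) = 4^j.
Then ℓ(H_{j+1}) = 4·ℓ(H_j) = 4·4^j = 4^{j+1}.
This completes the inductive step, so ℓ(H_k) = 4^k for all k ≥ 0.

ℓ(H_k) = 4^k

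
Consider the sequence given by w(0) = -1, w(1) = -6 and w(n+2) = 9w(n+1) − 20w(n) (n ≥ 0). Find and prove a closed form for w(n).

Claim: w(n) = 4^n − 2·5^n.

Base cases: w(0) = -1 and 4^0 − 2·5^0 = -1; w(1) = -6 and 4^1 − 2·5^1 = -6.
Assume w(j) = 4^j − 2·5^j for all 0 ≤ j ≤ r, where r ≥ 1.
Then w(r+1) = 9w(r) − 20w(r−1) = 9·(4^r − 2·5^r) − 20·(4^{r−1} − 2·5^{r−1}) = (9·4 − 20)4^{r−1} − 2·(9·5 − 20)5^{r−1} = 16·4^{r−1} − 50·5^{r−1} = 4^{r+1} − 2·5^{r+1}.
Hence w(n) = 4^n − 2·5^n for every n ≥ 0, by strong induction.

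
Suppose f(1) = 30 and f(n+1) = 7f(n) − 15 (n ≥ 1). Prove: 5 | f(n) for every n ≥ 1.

Base case: f(1) = 30 = 5·6, so 5 | f(1).
Assume 5 | f(j), so f(j) = 5t for some integer t.
Then f(j+1) = 7f(j) − 15 = 7·(5t) − 15 = 5(7t − 3), so 5 | f(j+1).
Hence 5 | f(n) for every n ≥ 1, by induction.

5 | f(n)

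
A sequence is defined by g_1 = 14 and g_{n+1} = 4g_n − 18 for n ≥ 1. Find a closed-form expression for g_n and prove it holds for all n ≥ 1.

Claim: g_n = 2·4^n + 6.

Base case: g_1 = 14, and 2·4^1 + 6 = 8 + 6 = 14.
Assume g_k = 2·4^k + 6 for some k ≥ 1.
Then g_{k+1} = 4g_k − 18 = 4·(2·4^k + 6) − 18 = 8·4^k + 24 − 18 = 2·4^{k+1} + 6.
This completes the inductive step, so g_n = 2·4^n + 6 for all n ≥ 1.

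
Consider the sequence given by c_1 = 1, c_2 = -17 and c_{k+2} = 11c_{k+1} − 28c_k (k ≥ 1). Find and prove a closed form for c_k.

Claim: c_k = -7^k + 2·4^k.

Base cases: c_1 = 1 and -7^1 + 2·4^1 = 1; c_2 = -17 and -7^2 + 2·4^2 = -17.
Assume c_j = -7^j + 2·4^j for all 1 ≤ j ≤ m, where m ≥ 2.
Then c_{m+1} = 11c_m − 28c_{m−1} = 11·(-7^m + 2·4^m) − 28·(-7^{m−1} + 2·4^{m−1}) = -(11·7 − 28)7^{m−1} + 2·(11·4 − 28)4^{m−1} = -49·7^{m−1} + 32·4^{m−1} = -7^{m+1} + 2·4^{m+1}.
This completes the inductive step, so c_k = -7^k + 2·4^k for all k ≥ 1.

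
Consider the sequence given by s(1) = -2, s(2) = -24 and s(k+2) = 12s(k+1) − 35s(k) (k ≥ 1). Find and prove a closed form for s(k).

Claim: s(k) = 5^k − 7^k.

Base cases: s(1) = -2 and 5^1 − 7^1 = -2; s(2) = -24 and 5^2 − 7^2 = -24.
Assume s(j) = 5^j − 7^j for all 1 ≤ j ≤ m, where m ≥ 2.
Then s(m+1) = 12s(m) − 35s(m−1) = 12·(5^m − 7^m) − 35·(5^{m−1} − 7^{m−1}) = (12·5 − 35)5^{m−1} − (12·7 − 35)7^{m−1} = 25·5^{m−1} − 49·7^{m−1} = 5^{m+1} − 7^{m+1}.
By strong induction, s(k) = 5^k − 7^k for all k ≥ 1.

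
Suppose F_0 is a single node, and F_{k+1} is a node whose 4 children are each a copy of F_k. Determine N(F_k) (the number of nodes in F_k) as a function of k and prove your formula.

Claim: N(F_k) = (4^{k+1} − 1)/3.

Base case: N(F_0) = 1, and (4^{0+1} − 1)/3 = 1.
Assume N(F_r) = (4^{r+1} − 1)/3.
Then N(F_{r+1}) = 1 + 4N(F_r) = 1 + 4·(4^{r+1} − 1)/3 = 1 + (4^{r+2} − 4)/3 = (3 + 4^{r+2} − 4)/3 = (4^{r+2} − 1)/3.
By induction, N(F_k) = (4^{k+1} − 1)/3 for all k ≥ 0.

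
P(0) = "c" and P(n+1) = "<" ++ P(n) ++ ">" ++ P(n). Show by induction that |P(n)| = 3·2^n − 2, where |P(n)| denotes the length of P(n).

Base case: |P(0)| = 1, and 3·2^0 − 2 = 1.
Assume |P(k)| = 3·2^k − 2.
Then |P(k+1)| = 1 + |P(k)| + 1 + |P(k)| = 2|P(k)| + 2 = 2(3·2^k − 2) + 2 = 3·2^{k+1} − 4 + 2 = 3·2^{k+1} − 2.
So the formula holds for k+1, and by induction |P(n)| = 3·2^n − 2 for all n ≥ 0.

|P(n)| = 3·2^n − 2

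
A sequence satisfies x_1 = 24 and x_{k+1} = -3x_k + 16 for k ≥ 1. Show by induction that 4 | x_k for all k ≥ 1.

Base case: x_1 = 24 = 4·6, so 4 | x_1.
Assume 4 | x_j, so x_j = 4t for some integer t.
Then x_{j+1} = -3x_j + 16 = -3·(4t) + 16 = 4(-3t + 4), so 4 | x_{j+1}.
So the property holds for j+1, and by induction 4 | x_k for all k ≥ 1.

4 | x_k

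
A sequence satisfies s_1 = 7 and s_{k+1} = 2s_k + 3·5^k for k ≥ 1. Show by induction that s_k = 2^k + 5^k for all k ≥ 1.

Base case: s_1 = 7, and 2^1 + 5^1 = 2 + 5 = 7.
Assume s_m = 2^m + 5^m for some m ≥ 1.
Then s_{m+1} = 2s_m + 3·5^m = 2·(2^m + 5^m) + 3·5^m = 2^{m+1} + 2·5^m + 3·5^m = 2^{m+1} + 5·5^m = 2^{m+1} + 5^{m+1}.
So the formula holds for m+1, and by induction s_k = 2^k + 5^k for all k ≥ 1.

s_k = 2^k + 5^k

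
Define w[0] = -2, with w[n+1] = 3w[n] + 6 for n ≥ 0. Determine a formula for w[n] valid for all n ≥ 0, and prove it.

Claim: w[n] = 3^n − 3.

Base case: w[0] = -2, and 3^0 − 3 = 1 − 3 = -2.
Assume w[m] = 3^m − 3 for some m ≥ 0.
Then w[m+1] = 3w[m] + 6 = 3·(3^m − 3) + 6 = 3^{m+1} − 9 + 6 = 3^{m+1} − 3.
This completes the inductive step, so w[n] = 3^n − 3 for all n ≥ 0.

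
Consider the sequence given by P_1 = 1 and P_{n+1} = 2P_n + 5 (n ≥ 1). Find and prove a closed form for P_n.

Claim: P_n = 3·2^n − 5.

Base case: P_1 = 1, and 3·2^1 − 5 = 6 − 5 = 1.
Assume P_k = 3·2^k − 5 for some k ≥ 1.
Then P_{k+1} = 2P_k + 5 = 2·(3·2^k − 5) + 5 = 6·2^k − 10 + 5 = 3·2^{k+1} − 5.
Hence P_n = 3·2^n − 5 for every n ≥ 1, by induction.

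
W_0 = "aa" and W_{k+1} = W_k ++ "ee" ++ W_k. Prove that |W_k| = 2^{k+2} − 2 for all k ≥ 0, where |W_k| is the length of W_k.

Base case: |W_0| = 2, and 2^{0+2} − 2 = 2.
Assume |W_j| = 2^{j+2} − 2.
Then |W_{j+1}| = |W_j| + 2 + |W_j| = 2|W_j| + 2 = 2(2^{j+2} − 2) + 2 = 2^{j+3} − 4 + 2 = 2^{j+3} − 2.
This completes the inductive step, so |W_k| = 2^{k+2} − 2 for all k ≥ 0.

|W_k| = 2^{k+2} − 2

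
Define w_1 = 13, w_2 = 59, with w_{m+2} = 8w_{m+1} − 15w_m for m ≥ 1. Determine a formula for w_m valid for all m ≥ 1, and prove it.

Claim: w_m = 2·5^m + 3^m.

Base cases: w_1 = 13 and 2·5^1 + 3^1 = 13; w_2 = 59 and 2·5^2 + 3^2 = 59.
Assume w_i = 2·5^i + 3^i for all 1 ≤ i ≤ j, where j ≥ 2.
Then w_{j+1} = 8w_j − 15w_{j−1} = 8·(2·5^j + 3^j) − 15·(2·5^{j−1} + 3^{j−1}) = 2·(8·5 − 15)5^{j−1} + (8·3 − 15)3^{j−1} = 50·5^{j−1} + 9·3^{j−1} = 2·5^{j+1} + 3^{j+1}.
So the formula holds for j+1, and by strong induction w_m = 2·5^m + 3^m for all m ≥ 1.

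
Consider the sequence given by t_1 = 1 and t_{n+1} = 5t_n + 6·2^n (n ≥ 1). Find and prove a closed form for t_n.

Claim: t_n = 5^n − 2·2^n.

Base case: t_1 = 1, and 5^1 − 2·2^1 = 5 − 4 = 1.
Assume t_m = 5^m − 2·2^m for some m ≥ 1.
Then t_{m+1} = 5t_m + 6·2^m = 5·(5^m − 2·2^m) + 6·2^m = 5^{m+1} − 10·2^m + 6·2^m = 5^{m+1} − 4·2^m = 5^{m+1} − 2·2^{m+1}.
By induction, t_n = 5^n − 2·2^n for all n ≥ 1.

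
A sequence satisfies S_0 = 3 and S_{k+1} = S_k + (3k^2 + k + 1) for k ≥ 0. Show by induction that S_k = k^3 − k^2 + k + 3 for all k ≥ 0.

Base case: S_0 = 3, and 0^3 − 0^2 + 0 + 3 = 3.
Assume S_m = m^3 − m^2 + m + 3.
Then S_{m+1} = S_m + (3m^2 + m + 1) = (m^3 − m^2 + m + 3) + (3m^2 + m + 1) = m^3 + 2m^2 + 2m + 4,
and (m+1)^3 − (m+1)^2 + (m+1) + 3 = m^3 + 2m^2 + 2m + 4.
By induction, S_k = k^3 − k^2 + k + 3 for all k ≥ 0.

S_k = k^3 − k^2 + k + 3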